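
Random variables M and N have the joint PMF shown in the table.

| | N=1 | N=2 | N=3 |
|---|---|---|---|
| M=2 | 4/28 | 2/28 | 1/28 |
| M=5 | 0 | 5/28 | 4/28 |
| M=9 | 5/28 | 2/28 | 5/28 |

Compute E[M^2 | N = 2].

295/9

P(N = 2) = 9/28.
Σ M^2·P over the event = 4·(2/28) + 25·(5/28) + 81·(2/28) = 295/28.
E[M^2 | N = 2] = (295/28) / (9/28) = 295/9.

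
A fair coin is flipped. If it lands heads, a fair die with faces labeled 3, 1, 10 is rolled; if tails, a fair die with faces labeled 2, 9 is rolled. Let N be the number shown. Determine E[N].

61/12

E[N | heads] = (3+1+10)/3 = 14/3.
E[N | tails] = (2+9)/2 = 11/2.
E[N] = (1/2)·(14/3) + (1/2)·(11/2) = 61/12.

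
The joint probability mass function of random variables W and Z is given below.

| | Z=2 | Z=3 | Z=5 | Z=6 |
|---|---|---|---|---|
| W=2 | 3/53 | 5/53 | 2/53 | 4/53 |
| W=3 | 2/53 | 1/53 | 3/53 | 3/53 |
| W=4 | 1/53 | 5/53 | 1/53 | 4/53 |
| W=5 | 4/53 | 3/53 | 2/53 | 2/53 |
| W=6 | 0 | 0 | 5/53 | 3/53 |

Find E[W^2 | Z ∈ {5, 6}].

546/29

P(Z ∈ {5, 6}) = 29/53.
Summing W^2·P(W=x,Z=y) over the conditioning event gives 546/53.
E[W^2 | Z ∈ {5, 6}] = (546/53) / (29/53) = 546/29.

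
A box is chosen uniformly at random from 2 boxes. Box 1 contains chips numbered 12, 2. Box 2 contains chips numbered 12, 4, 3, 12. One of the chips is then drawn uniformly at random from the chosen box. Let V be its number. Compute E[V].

59/8

E[V | box 1] = (12+2)/2 = 7.
E[V | box 2] = (12+4+3+12)/4 = 31/4.
By the law of total expectation,
E[V] = (1/2)·(7) + (1/2)·(31/4) = 59/8.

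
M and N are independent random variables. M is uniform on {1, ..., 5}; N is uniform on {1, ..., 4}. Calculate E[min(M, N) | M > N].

2

Outcomes with M > N: (2,1), (3,1), (3,2), (4,1), (4,2), (4,3), (5,1), (5,2), (5,3), (5,4), each with probability 1/20.
E[min(M, N) | M > N] = (1 + 1 + 2 + 1 + 2 + 3 + 1 + 2 + 3 + 4) / 10 = 2.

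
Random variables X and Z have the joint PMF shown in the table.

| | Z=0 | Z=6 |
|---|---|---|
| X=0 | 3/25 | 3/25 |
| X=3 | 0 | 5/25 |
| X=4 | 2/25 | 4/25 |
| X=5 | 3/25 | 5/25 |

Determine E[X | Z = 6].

56/17

P(Z = 6) = 17/25.
Σ X·P over the event = 0·(3/25) + 3·(5/25) + 4·(4/25) + 5·(5/25) = 56/25.
E[X | Z = 6] = (56/25) / (17/25) = 56/17.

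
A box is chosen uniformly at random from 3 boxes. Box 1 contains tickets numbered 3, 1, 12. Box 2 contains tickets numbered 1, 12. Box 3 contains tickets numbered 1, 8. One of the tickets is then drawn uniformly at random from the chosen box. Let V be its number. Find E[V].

49/9

E[V | box 1] = (3+1+12)/3 = 16/3.
E[V | box 2] = (1+12)/2 = 13/2.
E[V | box 3] = (1+8)/2 = 9/2.
E[V] = (1/3)·(16/3) + (1/3)·(13/2) + (1/3)·(9/2) = 49/9.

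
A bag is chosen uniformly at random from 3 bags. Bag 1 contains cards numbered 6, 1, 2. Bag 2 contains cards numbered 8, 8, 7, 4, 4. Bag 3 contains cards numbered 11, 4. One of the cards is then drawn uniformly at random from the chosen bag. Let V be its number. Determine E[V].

E[V | bag 1] = (6+1+2)/3 = 3.
E[V | bag 2] = (8+8+7+4+4)/5 = 31/5.
E[V | bag 3] = (11+4)/2 = 15/2.
By the law of total expectation,
E[V] = (1/3)·(3) + (1/3)·(31/5) + (1/3)·(15/2) = 167/30.

167/30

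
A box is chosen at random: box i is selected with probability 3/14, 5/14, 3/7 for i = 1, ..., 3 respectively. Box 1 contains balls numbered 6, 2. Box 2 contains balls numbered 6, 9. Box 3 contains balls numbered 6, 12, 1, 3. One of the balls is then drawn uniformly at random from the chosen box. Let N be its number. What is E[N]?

E[N | box 1] = (6+2)/2 = 4.
E[N | box 2] = (6+9)/2 = 15/2.
E[N | box 3] = (6+12+1+3)/4 = 11/2.
By the law of total expectation,
E[N] = (3/14)·(4) + (5/14)·(15/2) + (3/7)·(11/2) = 165/28.

165/28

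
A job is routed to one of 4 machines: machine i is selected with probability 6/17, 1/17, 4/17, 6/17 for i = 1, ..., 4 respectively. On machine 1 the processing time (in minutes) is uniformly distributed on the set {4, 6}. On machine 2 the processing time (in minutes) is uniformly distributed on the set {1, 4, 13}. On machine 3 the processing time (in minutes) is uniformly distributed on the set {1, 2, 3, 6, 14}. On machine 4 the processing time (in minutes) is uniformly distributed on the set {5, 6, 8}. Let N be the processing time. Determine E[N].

E[N | machine 1] = (4+6)/2 = 5.
E[N | machine 2] = (1+4+13)/3 = 6.
E[N | machine 3] = (1+2+3+6+14)/5 = 26/5.
E[N | machine 4] = (5+6+8)/3 = 19/3.
E[N] = (6/17)·(5) + (1/17)·(6) + (4/17)·(26/5) + (6/17)·(19/3) = 474/85.

474/85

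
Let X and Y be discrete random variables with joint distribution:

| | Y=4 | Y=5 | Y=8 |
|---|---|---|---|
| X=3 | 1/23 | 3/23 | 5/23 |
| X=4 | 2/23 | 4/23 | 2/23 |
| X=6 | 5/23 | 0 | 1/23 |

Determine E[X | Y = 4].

41/8

P(Y = 4) = 8/23.
Σ X·P over the event = 3·(1/23) + 4·(2/23) + 6·(5/23) = 41/23.
E[X | Y = 4] = (41/23) / (8/23) = 41/8.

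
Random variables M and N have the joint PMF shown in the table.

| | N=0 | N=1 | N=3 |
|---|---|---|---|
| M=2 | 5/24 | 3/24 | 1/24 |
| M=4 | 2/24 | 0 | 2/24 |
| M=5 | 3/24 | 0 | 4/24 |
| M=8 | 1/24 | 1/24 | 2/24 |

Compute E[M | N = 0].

41/11

P(N = 0) = 11/24.
Σ M·P over the event = 2·(5/24) + 4·(2/24) + 5·(3/24) + 8·(1/24) = 41/24.
E[M | N = 0] = (41/24) / (11/24) = 41/11.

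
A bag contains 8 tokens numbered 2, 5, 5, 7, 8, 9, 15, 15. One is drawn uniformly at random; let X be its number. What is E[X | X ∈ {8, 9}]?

17/2

P(X ∈ {8, 9}) = 1/4.
Σ over the event: 8·1/8 + 9·1/8 = 17/8.
E[X | X ∈ {8, 9}] = (17/8) / (1/4) = 17/2.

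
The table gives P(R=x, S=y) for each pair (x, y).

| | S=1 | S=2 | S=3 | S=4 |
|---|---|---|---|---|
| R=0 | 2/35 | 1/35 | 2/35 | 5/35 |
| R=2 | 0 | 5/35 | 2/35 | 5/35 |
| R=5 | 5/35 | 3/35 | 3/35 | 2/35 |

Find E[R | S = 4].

5/3

P(S = 4) = 12/35.
Summing R·P(R=x,S=y) over the conditioning event gives 4/7.
E[R | S = 4] = (4/7) / (12/35) = 5/3.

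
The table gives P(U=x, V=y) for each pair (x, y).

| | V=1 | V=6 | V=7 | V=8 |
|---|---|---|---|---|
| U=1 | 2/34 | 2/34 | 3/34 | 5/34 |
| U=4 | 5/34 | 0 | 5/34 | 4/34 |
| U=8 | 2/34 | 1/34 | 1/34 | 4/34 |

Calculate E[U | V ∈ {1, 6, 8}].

P(V ∈ {1, 6, 8}) = 25/34.
Σ U·P over the event = 1·(2/34) + 1·(2/34) + 1·(5/34) + 4·(5/34) + 4·(4/34) + 8·(2/34) + 8·(1/34) + 8·(4/34) = 101/34.
E[U | V ∈ {1, 6, 8}] = (101/34) / (25/34) = 101/25.

101/25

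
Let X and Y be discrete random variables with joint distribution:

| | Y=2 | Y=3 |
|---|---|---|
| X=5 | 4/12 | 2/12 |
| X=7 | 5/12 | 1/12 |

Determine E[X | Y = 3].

17/3

P(Y = 3) = 1/4.
Σ X·P over the event = 5·(2/12) + 7·(1/12) = 17/12.
E[X | Y = 3] = (17/12) / (1/4) = 17/3.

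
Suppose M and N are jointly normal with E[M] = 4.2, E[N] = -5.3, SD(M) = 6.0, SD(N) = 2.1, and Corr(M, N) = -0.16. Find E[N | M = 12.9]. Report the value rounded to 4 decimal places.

For a bivariate normal, E[N | M=x] = μ_N + ρ·(σ_N/σ_M)·(x − μ_M).
E[N | M=12.9] = -5.3 + (-0.16)·(2.1/6.0)·(12.9 − (4.2)) = -5.3 + (-0.056)·(8.7) = -5.7872.

-5.7872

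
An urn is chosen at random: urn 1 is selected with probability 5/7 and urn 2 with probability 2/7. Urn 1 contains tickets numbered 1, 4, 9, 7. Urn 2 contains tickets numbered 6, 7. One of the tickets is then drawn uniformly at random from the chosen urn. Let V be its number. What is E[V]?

157/28

E[V | urn 1] = (1+4+9+7)/4 = 21/4.
E[V | urn 2] = (6+7)/2 = 13/2.
By the law of total expectation,
E[V] = (5/7)·(21/4) + (2/7)·(13/2) = 157/28.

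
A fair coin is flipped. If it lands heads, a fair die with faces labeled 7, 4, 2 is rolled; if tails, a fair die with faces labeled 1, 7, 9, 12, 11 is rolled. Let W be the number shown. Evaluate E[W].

E[W | heads] = (7+4+2)/3 = 13/3.
E[W | tails] = (1+7+9+12+11)/5 = 8.
E[W] = (1/2)·(13/3) + (1/2)·(8) = 37/6.

37/6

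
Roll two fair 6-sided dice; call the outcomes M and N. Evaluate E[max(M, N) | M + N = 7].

5

Outcomes with M + N = 7: (1,6), (2,5), (3,4), (4,3), (5,2), (6,1), each with probability 1/36.
E[max(M, N) | M + N = 7] = (6 + 5 + 4 + 4 + 5 + 6) / 6 = 5.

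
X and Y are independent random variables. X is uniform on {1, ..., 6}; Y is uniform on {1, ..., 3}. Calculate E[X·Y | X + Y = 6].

22/3

P(X + Y = 6) = 1/6.
Summing XY·P(x,y) over outcomes with X + Y = 6 gives 11/9.
E[X·Y | X + Y = 6] = (11/9) / (1/6) = 22/3.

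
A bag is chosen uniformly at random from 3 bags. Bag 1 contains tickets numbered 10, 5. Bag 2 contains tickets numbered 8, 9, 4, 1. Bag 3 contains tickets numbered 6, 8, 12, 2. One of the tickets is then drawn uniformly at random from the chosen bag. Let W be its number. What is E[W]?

20/3

E[W | bag 1] = (10+5)/2 = 15/2.
E[W | bag 2] = (8+9+4+1)/4 = 11/2.
E[W | bag 3] = (6+8+12+2)/4 = 7.
By the law of total expectation,
E[W] = (1/3)·(15/2) + (1/3)·(11/2) + (1/3)·(7) = 20/3.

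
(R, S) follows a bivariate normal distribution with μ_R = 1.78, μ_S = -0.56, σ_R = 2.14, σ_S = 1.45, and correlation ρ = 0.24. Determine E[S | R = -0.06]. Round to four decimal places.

-0.8592

The regression of S on R has slope ρ·σ_S/σ_R and passes through (μ_R, μ_S).
E[S | R=-0.06] = -0.56 + (0.24)·(1.45/2.14)·(-0.06 − (1.78)) = -0.56 + (0.16262)·(-1.84) = -0.8592.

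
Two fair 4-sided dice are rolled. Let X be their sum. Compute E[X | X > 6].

P(X > 6) = 3/16.
Σ over the event: 7·1/8 + 8·1/16 = 11/8.
E[X | X > 6] = (11/8) / (3/16) = 22/3.

22/3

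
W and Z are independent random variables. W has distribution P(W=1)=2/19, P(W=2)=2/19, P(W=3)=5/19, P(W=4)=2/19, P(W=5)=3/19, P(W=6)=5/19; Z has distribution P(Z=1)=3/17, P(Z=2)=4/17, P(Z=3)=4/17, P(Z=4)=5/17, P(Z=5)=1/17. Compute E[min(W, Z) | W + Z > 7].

P(W + Z > 7) = 117/323.
Summing min(W,Z)·P(x,y) over outcomes with W + Z > 7 gives 21/17.
E[min(W, Z) | W + Z > 7] = (21/17) / (117/323) = 133/39.

133/39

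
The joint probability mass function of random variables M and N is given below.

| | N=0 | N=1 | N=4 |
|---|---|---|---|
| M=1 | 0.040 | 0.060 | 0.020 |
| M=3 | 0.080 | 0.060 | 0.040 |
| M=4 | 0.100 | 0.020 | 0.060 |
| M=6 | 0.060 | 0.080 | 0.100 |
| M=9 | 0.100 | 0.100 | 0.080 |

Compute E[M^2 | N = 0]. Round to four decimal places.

P(N = 0) = 0.380.
Σ M^2·P over the event = 1·(0.040) + 9·(0.080) + 16·(0.100) + 36·(0.060) + 81·(0.100) = 12.620.
E[M^2 | N = 0] = (12.620) / (0.380) = 33.2105.

33.2105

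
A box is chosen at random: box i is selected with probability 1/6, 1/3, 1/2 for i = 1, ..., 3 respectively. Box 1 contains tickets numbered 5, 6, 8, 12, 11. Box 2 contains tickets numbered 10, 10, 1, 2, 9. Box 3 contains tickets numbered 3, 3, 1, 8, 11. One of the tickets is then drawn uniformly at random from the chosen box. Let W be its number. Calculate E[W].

E[W | box 1] = (5+6+8+12+11)/5 = 42/5.
E[W | box 2] = (10+10+1+2+9)/5 = 32/5.
E[W | box 3] = (3+3+1+8+11)/5 = 26/5.
E[W] = (1/6)·(42/5) + (1/3)·(32/5) + (1/2)·(26/5) = 92/15.

92/15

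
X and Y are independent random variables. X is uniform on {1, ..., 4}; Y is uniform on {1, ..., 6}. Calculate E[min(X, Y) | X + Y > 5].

P(X + Y > 5) = 7/12.
Summing min(X,Y)·P(x,y) over outcomes with X + Y > 5 gives 37/24.
E[min(X, Y) | X + Y > 5] = (37/24) / (7/12) = 37/14.

37/14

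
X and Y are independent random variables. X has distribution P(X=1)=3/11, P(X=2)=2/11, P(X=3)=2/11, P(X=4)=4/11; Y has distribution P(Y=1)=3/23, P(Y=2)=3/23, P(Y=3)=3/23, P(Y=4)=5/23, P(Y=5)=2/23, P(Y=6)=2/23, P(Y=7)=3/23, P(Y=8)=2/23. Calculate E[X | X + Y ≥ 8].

321/103

P(X + Y ≥ 8) = 103/253.
Summing X·P(x,y) over outcomes with X + Y ≥ 8 gives 321/253.
E[X | X + Y ≥ 8] = (321/253) / (103/253) = 321/103.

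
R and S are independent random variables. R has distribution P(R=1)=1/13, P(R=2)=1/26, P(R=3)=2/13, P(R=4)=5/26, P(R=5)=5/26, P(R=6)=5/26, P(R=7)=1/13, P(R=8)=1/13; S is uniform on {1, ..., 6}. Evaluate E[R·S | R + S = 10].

439/19

P(R + S = 10) = 19/156.
Summing RS·P(x,y) over outcomes with R + S = 10 gives 439/156.
E[R·S | R + S = 10] = (439/156) / (19/156) = 439/19.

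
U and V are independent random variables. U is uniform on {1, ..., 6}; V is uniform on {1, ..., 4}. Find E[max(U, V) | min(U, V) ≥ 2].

64/15

P(min(U, V) ≥ 2) = 5/8.
Summing max(U,V)·P(x,y) over outcomes with min(U, V) ≥ 2 gives 8/3.
E[max(U, V) | min(U, V) ≥ 2] = (8/3) / (5/8) = 64/15.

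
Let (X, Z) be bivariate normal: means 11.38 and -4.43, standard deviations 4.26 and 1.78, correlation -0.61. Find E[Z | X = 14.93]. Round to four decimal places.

For a bivariate normal, E[Z | X=x] = μ_Z + ρ·(σ_Z/σ_X)·(x − μ_X).
E[Z | X=14.93] = -4.43 + (-0.61)·(1.78/4.26)·(14.93 − (11.38)) = -4.43 + (-0.25488)·(3.55) = -5.3348.

-5.3348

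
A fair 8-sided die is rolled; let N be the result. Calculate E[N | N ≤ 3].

2

Given N ≤ 3, N is equally likely to be any of {1, 2, 3}.
E[N | N ≤ 3] = (1 + 2 + 3) / 3 = 2.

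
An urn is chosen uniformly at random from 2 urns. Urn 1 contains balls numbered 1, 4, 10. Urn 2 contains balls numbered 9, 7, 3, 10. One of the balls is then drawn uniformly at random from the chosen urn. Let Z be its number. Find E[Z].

E[Z | urn 1] = (1+4+10)/3 = 5.
E[Z | urn 2] = (9+7+3+10)/4 = 29/4.
By the law of total expectation,
E[Z] = (1/2)·(5) + (1/2)·(29/4) = 49/8.

49/8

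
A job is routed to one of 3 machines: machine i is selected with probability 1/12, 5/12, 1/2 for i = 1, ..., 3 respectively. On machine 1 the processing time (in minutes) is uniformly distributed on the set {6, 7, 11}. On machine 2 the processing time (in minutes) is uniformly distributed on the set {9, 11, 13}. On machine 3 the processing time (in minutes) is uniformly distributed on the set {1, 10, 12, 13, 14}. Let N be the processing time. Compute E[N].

41/4

E[N | machine 1] = (6+7+11)/3 = 8.
E[N | machine 2] = (9+11+13)/3 = 11.
E[N | machine 3] = (1+10+12+13+14)/5 = 10.
By the law of total expectation,
E[N] = (1/12)·(8) + (5/12)·(11) + (1/2)·(10) = 41/4.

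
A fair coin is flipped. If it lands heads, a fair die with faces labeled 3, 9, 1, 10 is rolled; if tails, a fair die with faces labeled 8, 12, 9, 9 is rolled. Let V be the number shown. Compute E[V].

61/8

E[V | heads] = (3+9+1+10)/4 = 23/4.
E[V | tails] = (8+12+9+9)/4 = 19/2.
E[V] = (1/2)·(23/4) + (1/2)·(19/2) = 61/8.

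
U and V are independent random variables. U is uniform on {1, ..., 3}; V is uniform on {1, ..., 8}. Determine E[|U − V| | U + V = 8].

4

P(U + V = 8) = 1/8.
Summing |U−V|·P(x,y) over outcomes with U + V = 8 gives 1/2.
E[|U − V| | U + V = 8] = (1/2) / (1/8) = 4.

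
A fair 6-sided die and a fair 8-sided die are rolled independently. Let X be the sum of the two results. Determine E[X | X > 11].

38/3

P(X > 11) = 1/8.
Σ over the event: 12·1/16 + 13·1/24 + 14·1/48 = 19/12.
E[X | X > 11] = (19/12) / (1/8) = 38/3.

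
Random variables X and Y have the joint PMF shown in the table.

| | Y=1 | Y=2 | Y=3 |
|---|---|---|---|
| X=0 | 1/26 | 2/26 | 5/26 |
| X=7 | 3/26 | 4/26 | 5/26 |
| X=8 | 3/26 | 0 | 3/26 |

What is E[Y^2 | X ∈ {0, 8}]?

P(X ∈ {0, 8}) = 7/13.
Σ Y^2·P over the event = 1·(1/26) + 4·(2/26) + 9·(5/26) + 1·(3/26) + 9·(3/26) = 42/13.
E[Y^2 | X ∈ {0, 8}] = (42/13) / (7/13) = 6.

6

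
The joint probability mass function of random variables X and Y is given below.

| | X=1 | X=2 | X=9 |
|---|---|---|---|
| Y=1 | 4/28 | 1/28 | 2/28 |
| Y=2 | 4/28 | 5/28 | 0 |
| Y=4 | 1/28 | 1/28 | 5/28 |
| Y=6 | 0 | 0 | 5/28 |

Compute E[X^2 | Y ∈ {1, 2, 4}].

604/23

P(Y ∈ {1, 2, 4}) = 23/28.
Summing X^2·P(X=x,Y=y) over the conditioning event gives 151/7.
E[X^2 | Y ∈ {1, 2, 4}] = (151/7) / (23/28) = 604/23.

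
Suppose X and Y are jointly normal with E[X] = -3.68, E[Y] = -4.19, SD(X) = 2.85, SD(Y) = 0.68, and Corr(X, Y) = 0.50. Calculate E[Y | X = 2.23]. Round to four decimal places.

For a bivariate normal, E[Y | X=x] = μ_Y + ρ·(σ_Y/σ_X)·(x − μ_X).
E[Y | X=2.23] = -4.19 + (0.50)·(0.68/2.85)·(2.23 − (-3.68)) = -4.19 + (0.1193)·(5.91) = -3.4849.

-3.4849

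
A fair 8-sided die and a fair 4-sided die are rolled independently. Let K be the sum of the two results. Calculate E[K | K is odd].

7

P(K is odd) = 1/2.
Σ over the event: 3·1/16 + 5·1/8 + 7·1/8 + 9·1/8 + 11·1/16 = 7/2.
E[K | K is odd] = (7/2) / (1/2) = 7.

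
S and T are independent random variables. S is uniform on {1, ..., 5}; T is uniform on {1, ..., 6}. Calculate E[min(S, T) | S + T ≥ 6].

57/20

P(S + T ≥ 6) = 2/3.
Summing min(S,T)·P(x,y) over outcomes with S + T ≥ 6 gives 19/10.
E[min(S, T) | S + T ≥ 6] = (19/10) / (2/3) = 57/20.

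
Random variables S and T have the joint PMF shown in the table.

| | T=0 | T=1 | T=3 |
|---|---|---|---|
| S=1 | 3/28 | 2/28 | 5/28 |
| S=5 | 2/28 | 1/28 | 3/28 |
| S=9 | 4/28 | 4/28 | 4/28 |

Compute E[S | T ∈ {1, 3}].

P(T ∈ {1, 3}) = 19/28.
Σ S·P over the event = 1·(2/28) + 1·(5/28) + 5·(1/28) + 5·(3/28) + 9·(4/28) + 9·(4/28) = 99/28.
E[S | T ∈ {1, 3}] = (99/28) / (19/28) = 99/19.

99/19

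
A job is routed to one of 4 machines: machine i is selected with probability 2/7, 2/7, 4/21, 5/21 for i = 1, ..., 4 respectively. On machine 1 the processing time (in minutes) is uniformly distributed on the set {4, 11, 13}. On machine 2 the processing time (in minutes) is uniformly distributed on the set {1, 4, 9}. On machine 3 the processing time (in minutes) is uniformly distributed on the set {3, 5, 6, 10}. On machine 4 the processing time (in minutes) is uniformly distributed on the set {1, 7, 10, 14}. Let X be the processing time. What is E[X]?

E[X | machine 1] = (4+11+13)/3 = 28/3.
E[X | machine 2] = (1+4+9)/3 = 14/3.
E[X | machine 3] = (3+5+6+10)/4 = 6.
E[X | machine 4] = (1+7+10+14)/4 = 8.
E[X] = (2/7)·(28/3) + (2/7)·(14/3) + (4/21)·(6) + (5/21)·(8) = 148/21.

148/21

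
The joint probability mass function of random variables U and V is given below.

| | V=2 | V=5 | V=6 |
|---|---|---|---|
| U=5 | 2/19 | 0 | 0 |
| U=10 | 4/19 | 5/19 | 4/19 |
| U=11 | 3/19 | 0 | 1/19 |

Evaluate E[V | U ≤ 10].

P(U ≤ 10) = 15/19.
Summing V·P(U=x,V=y) over the conditioning event gives 61/19.
E[V | U ≤ 10] = (61/19) / (15/19) = 61/15.

61/15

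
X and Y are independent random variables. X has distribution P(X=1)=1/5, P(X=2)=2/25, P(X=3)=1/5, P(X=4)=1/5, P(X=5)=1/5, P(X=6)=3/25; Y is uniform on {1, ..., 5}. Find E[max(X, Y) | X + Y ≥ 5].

464/101

P(X + Y ≥ 5) = 101/125.
Summing max(X,Y)·P(x,y) over outcomes with X + Y ≥ 5 gives 464/125.
E[max(X, Y) | X + Y ≥ 5] = (464/125) / (101/125) = 464/101.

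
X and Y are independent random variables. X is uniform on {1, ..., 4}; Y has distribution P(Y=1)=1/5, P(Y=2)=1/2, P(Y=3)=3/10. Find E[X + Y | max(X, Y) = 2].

41/12

P(max(X, Y) = 2) = 3/10.
Summing (X+Y)·P(x,y) over outcomes with max(X, Y) = 2 gives 41/40.
E[X + Y | max(X, Y) = 2] = (41/40) / (3/10) = 41/12.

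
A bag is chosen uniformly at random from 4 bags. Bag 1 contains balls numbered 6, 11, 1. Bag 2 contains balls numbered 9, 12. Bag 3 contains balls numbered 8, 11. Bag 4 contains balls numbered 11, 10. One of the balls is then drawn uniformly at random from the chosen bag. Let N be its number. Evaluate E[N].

73/8

E[N | bag 1] = (6+11+1)/3 = 6.
E[N | bag 2] = (9+12)/2 = 21/2.
E[N | bag 3] = (8+11)/2 = 19/2.
E[N | bag 4] = (11+10)/2 = 21/2.
By the law of total expectation,
E[N] = (1/4)·(6) + (1/4)·(21/2) + (1/4)·(19/2) + (1/4)·(21/2) = 73/8.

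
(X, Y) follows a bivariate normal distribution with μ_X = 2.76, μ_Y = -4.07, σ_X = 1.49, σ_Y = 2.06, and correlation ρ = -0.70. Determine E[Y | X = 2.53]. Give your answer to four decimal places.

-3.8474

E[Y | X=x] = μ_Y + ρ(σ_Y/σ_X)(x − μ_X) for jointly normal variables.
E[Y | X=2.53] = -4.07 + (-0.70)·(2.06/1.49)·(2.53 − (2.76)) = -4.07 + (-0.96779)·(-0.23) = -3.8474.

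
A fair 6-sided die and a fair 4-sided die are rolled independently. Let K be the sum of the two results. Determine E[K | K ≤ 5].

P(K ≤ 5) = 5/12.
Σ over the event: 2·1/24 + 3·1/12 + 4·1/8 + 5·1/6 = 5/3.
E[K | K ≤ 5] = (5/3) / (5/12) = 4.

4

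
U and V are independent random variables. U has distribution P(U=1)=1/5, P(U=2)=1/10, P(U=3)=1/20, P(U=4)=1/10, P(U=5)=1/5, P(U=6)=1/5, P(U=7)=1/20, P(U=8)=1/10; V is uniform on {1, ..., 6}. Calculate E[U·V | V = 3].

129/10

P(V = 3) = 1/6.
Summing UV·P(x,y) over outcomes with V = 3 gives 43/20.
E[U·V | V = 3] = (43/20) / (1/6) = 129/10.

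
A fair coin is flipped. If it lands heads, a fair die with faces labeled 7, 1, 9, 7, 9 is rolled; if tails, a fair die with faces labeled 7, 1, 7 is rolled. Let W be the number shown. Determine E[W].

E[W | heads] = (7+1+9+7+9)/5 = 33/5.
E[W | tails] = (7+1+7)/3 = 5.
By the law of total expectation,
E[W] = (1/2)·(33/5) + (1/2)·(5) = 29/5.

29/5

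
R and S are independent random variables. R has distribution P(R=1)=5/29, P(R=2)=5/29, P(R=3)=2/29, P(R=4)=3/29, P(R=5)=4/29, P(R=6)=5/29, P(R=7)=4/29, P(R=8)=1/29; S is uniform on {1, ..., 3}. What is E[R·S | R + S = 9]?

77/5

P(R + S = 9) = 10/87.
Summing RS·P(x,y) over outcomes with R + S = 9 gives 154/87.
E[R·S | R + S = 9] = (154/87) / (10/87) = 77/5.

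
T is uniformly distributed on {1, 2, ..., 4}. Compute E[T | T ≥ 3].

7/2

Given T ≥ 3, T is equally likely to be any of {3, 4}.
E[T | T ≥ 3] = (3 + 4) / 2 = 7/2.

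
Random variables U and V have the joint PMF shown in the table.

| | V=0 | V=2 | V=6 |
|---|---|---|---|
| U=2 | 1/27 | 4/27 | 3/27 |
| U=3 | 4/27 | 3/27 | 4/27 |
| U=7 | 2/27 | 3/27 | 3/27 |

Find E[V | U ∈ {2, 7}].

P(U ∈ {2, 7}) = 16/27.
Σ V·P over the event = 0·(1/27) + 2·(4/27) + 6·(3/27) + 0·(2/27) + 2·(3/27) + 6·(3/27) = 50/27.
E[V | U ∈ {2, 7}] = (50/27) / (16/27) = 25/8.

25/8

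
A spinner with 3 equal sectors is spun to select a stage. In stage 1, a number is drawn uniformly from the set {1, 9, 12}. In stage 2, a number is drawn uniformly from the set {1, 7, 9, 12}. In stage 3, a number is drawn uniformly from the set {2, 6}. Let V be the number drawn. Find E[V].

E[V | stage 1] = (1+9+12)/3 = 22/3.
E[V | stage 2] = (1+7+9+12)/4 = 29/4.
E[V | stage 3] = (2+6)/2 = 4.
By the law of total expectation,
E[V] = (1/3)·(22/3) + (1/3)·(29/4) + (1/3)·(4) = 223/36.

223/36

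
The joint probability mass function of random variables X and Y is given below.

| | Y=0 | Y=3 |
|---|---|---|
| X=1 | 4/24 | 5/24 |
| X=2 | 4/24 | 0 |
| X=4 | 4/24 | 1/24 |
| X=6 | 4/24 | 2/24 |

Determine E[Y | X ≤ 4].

1

P(X ≤ 4) = 3/4.
Summing Y·P(X=x,Y=y) over the conditioning event gives 3/4.
E[Y | X ≤ 4] = (3/4) / (3/4) = 1.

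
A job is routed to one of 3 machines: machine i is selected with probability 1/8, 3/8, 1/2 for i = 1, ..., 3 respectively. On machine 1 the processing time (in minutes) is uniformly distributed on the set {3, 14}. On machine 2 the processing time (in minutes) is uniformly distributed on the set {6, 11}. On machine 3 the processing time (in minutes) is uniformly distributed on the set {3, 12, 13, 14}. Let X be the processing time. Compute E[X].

19/2

E[X | machine 1] = (3+14)/2 = 17/2.
E[X | machine 2] = (6+11)/2 = 17/2.
E[X | machine 3] = (3+12+13+14)/4 = 21/2.
By the law of total expectation,
E[X] = (1/8)·(17/2) + (3/8)·(17/2) + (1/2)·(21/2) = 19/2.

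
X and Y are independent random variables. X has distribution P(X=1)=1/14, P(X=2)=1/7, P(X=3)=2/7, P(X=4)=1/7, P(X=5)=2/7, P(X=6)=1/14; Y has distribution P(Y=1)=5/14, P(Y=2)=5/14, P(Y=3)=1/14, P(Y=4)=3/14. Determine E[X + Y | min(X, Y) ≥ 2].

P(min(X, Y) ≥ 2) = 117/196.
Summing (X+Y)·P(x,y) over outcomes with min(X, Y) ≥ 2 gives 775/196.
E[X + Y | min(X, Y) ≥ 2] = (775/196) / (117/196) = 775/117.

775/117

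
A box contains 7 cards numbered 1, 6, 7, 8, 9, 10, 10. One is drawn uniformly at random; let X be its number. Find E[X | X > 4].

P(X > 4) = 6/7.
Σ over the event: 6·1/7 + 7·1/7 + 8·1/7 + 9·1/7 + 10·2/7 = 50/7.
E[X | X > 4] = (50/7) / (6/7) = 25/3.

25/3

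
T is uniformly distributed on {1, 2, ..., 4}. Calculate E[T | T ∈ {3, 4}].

7/2

P(T ∈ {3, 4}) = 1/2.
Σ over the event: 3·1/4 + 4·1/4 = 7/4.
E[T | T ∈ {3, 4}] = (7/4) / (1/2) = 7/2.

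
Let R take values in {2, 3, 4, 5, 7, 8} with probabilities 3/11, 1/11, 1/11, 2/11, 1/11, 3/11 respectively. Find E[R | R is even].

P(R is even) = 7/11.
Σ over the event: 2·3/11 + 4·1/11 + 8·3/11 = 34/11.
E[R | R is even] = (34/11) / (7/11) = 34/7.

34/7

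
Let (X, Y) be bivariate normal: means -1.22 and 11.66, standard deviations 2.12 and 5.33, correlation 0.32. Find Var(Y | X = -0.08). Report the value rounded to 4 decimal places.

25.4998

The conditional variance in a bivariate normal is σ_Y²(1 − ρ²), independent of x.
Var(Y | X=-0.08) = (5.33)²·(1 − (0.32)²) = 28.4089·0.8976 = 25.4998.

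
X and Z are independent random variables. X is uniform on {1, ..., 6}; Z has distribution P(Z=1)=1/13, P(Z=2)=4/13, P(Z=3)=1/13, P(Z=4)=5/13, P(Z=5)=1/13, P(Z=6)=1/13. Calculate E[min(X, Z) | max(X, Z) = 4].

P(max(X, Z) = 4) = 1/3.
Summing min(X,Z)·P(x,y) over outcomes with max(X, Z) = 4 gives 31/39.
E[min(X, Z) | max(X, Z) = 4] = (31/39) / (1/3) = 31/13.

31/13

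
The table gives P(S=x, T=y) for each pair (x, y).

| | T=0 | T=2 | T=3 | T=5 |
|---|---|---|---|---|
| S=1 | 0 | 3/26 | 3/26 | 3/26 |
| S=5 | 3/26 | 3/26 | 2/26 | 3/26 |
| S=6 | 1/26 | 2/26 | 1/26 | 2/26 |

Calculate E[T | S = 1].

P(S = 1) = 9/26.
Summing T·P(S=x,T=y) over the conditioning event gives 15/13.
E[T | S = 1] = (15/13) / (9/26) = 10/3.

10/3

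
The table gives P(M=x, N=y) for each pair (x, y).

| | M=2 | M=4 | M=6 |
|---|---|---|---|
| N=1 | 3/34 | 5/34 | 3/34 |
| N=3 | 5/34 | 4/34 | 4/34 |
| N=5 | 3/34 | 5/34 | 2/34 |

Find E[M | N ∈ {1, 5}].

82/21

P(N ∈ {1, 5}) = 21/34.
Σ M·P over the event = 2·(3/34) + 2·(3/34) + 4·(5/34) + 4·(5/34) + 6·(3/34) + 6·(2/34) = 41/17.
E[M | N ∈ {1, 5}] = (41/17) / (21/34) = 82/21.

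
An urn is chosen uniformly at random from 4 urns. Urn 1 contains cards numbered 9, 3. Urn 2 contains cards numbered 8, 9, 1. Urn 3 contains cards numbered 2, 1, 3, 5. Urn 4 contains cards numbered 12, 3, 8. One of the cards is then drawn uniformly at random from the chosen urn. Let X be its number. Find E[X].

E[X | urn 1] = (9+3)/2 = 6.
E[X | urn 2] = (8+9+1)/3 = 6.
E[X | urn 3] = (2+1+3+5)/4 = 11/4.
E[X | urn 4] = (12+3+8)/3 = 23/3.
By the law of total expectation,
E[X] = (1/4)·(6) + (1/4)·(6) + (1/4)·(11/4) + (1/4)·(23/3) = 269/48.

269/48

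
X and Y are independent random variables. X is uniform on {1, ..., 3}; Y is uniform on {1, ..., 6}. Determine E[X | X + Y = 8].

Outcomes with X + Y = 8: (2,6), (3,5), each with probability 1/18.
E[X | X + Y = 8] = (2 + 3) / 2 = 5/2.

5/2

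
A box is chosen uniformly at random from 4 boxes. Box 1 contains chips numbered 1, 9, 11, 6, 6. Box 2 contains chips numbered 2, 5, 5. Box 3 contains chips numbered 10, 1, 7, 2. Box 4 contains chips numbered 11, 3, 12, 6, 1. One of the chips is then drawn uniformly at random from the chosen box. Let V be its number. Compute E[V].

E[V | box 1] = (1+9+11+6+6)/5 = 33/5.
E[V | box 2] = (2+5+5)/3 = 4.
E[V | box 3] = (10+1+7+2)/4 = 5.
E[V | box 4] = (11+3+12+6+1)/5 = 33/5.
E[V] = (1/4)·(33/5) + (1/4)·(4) + (1/4)·(5) + (1/4)·(33/5) = 111/20.

111/20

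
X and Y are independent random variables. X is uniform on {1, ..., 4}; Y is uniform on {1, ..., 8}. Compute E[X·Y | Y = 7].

P(Y = 7) = 1/8.
Summing XY·P(x,y) over outcomes with Y = 7 gives 35/16.
E[X·Y | Y = 7] = (35/16) / (1/8) = 35/2.

35/2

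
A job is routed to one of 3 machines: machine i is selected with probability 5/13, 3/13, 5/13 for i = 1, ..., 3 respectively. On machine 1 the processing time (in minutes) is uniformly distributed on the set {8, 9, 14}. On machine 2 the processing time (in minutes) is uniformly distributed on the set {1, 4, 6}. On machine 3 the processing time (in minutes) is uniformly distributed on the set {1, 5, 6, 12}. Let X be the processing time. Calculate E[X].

278/39

E[X | machine 1] = (8+9+14)/3 = 31/3.
E[X | machine 2] = (1+4+6)/3 = 11/3.
E[X | machine 3] = (1+5+6+12)/4 = 6.
By the law of total expectation,
E[X] = (5/13)·(31/3) + (3/13)·(11/3) + (5/13)·(6) = 278/39.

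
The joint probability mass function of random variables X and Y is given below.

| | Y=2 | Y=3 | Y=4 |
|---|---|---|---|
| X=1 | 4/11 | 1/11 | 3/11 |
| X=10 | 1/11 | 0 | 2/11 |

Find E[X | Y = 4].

23/5

P(Y = 4) = 5/11.
Summing X·P(X=x,Y=y) over the conditioning event gives 23/11.
E[X | Y = 4] = (23/11) / (5/11) = 23/5.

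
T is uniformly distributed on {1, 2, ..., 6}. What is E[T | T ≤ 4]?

Given T ≤ 4, T is equally likely to be any of {1, 2, 3, 4}.
E[T | T ≤ 4] = (1 + 2 + 3 + 4) / 4 = 5/2.

5/2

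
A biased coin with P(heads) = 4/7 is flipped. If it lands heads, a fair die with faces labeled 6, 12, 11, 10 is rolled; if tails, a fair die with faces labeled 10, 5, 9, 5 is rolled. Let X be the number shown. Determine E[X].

E[X | heads] = (6+12+11+10)/4 = 39/4.
E[X | tails] = (10+5+9+5)/4 = 29/4.
E[X] = (4/7)·(39/4) + (3/7)·(29/4) = 243/28.

243/28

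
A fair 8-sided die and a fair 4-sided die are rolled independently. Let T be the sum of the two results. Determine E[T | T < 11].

190/29

P(T < 11) = 29/32.
E[T | T < 11] = (95/16) / (29/32) = 190/29.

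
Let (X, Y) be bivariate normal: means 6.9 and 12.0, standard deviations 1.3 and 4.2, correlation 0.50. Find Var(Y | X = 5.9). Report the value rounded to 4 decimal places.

Var(Y | X=x) = (1 − ρ²)·σ_Y².
Var(Y | X=5.9) = (4.2)²·(1 − (0.50)²) = 17.64·0.75 = 13.2300.

13.2300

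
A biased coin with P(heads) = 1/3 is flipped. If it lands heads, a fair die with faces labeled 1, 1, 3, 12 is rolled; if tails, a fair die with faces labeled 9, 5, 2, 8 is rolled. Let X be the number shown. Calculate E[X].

65/12

E[X | heads] = (1+1+3+12)/4 = 17/4.
E[X | tails] = (9+5+2+8)/4 = 6.
E[X] = (1/3)·(17/4) + (2/3)·(6) = 65/12.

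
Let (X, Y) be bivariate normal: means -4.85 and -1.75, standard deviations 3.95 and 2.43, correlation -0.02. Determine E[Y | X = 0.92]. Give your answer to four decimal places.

For a bivariate normal, E[Y | X=x] = μ_Y + ρ·(σ_Y/σ_X)·(x − μ_X).
E[Y | X=0.92] = -1.75 + (-0.02)·(2.43/3.95)·(0.92 − (-4.85)) = -1.75 + (-0.012304)·(5.77) = -1.8210.

-1.8210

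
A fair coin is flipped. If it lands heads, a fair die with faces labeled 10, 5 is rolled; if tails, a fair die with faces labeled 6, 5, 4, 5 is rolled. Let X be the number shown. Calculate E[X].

25/4

E[X | heads] = (10+5)/2 = 15/2.
E[X | tails] = (6+5+4+5)/4 = 5.
E[X] = (1/2)·(15/2) + (1/2)·(5) = 25/4.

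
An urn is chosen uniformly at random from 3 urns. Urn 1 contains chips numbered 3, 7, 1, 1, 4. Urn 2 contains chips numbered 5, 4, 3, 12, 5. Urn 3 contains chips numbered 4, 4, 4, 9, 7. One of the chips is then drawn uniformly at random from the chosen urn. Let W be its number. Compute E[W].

E[W | urn 1] = (3+7+1+1+4)/5 = 16/5.
E[W | urn 2] = (5+4+3+12+5)/5 = 29/5.
E[W | urn 3] = (4+4+4+9+7)/5 = 28/5.
E[W] = (1/3)·(16/5) + (1/3)·(29/5) + (1/3)·(28/5) = 73/15.

73/15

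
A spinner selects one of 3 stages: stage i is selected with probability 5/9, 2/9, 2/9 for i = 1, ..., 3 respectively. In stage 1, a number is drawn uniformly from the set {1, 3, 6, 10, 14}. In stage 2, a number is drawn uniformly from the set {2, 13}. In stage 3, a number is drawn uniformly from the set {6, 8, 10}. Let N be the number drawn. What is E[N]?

65/9

E[N | stage 1] = (1+3+6+10+14)/5 = 34/5.
E[N | stage 2] = (2+13)/2 = 15/2.
E[N | stage 3] = (6+8+10)/3 = 8.
By the law of total expectation,
E[N] = (5/9)·(34/5) + (2/9)·(15/2) + (2/9)·(8) = 65/9.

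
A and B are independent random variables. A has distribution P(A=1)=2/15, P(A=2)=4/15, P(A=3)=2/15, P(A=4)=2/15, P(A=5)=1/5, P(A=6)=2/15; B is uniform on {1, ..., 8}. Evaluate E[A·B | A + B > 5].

P(A + B > 5) = 47/60.
Summing AB·P(x,y) over outcomes with A + B > 5 gives 871/60.
E[A·B | A + B > 5] = (871/60) / (47/60) = 871/47.

871/47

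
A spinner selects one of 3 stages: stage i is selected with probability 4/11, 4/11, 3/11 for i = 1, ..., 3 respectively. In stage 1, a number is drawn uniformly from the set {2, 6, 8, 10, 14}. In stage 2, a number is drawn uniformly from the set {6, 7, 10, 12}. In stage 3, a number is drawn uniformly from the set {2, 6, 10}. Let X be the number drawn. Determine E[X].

85/11

E[X | stage 1] = (2+6+8+10+14)/5 = 8.
E[X | stage 2] = (6+7+10+12)/4 = 35/4.
E[X | stage 3] = (2+6+10)/3 = 6.
By the law of total expectation,
E[X] = (4/11)·(8) + (4/11)·(35/4) + (3/11)·(6) = 85/11.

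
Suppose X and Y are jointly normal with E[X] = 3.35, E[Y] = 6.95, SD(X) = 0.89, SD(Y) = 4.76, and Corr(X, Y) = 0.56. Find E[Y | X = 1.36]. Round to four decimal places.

0.9898

For a bivariate normal, E[Y | X=x] = μ_Y + ρ·(σ_Y/σ_X)·(x − μ_X).
E[Y | X=1.36] = 6.95 + (0.56)·(4.76/0.89)·(1.36 − (3.35)) = 6.95 + (2.9951)·(-1.99) = 0.9898.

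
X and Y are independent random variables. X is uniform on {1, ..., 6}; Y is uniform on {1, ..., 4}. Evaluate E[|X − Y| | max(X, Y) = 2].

Outcomes with max(X, Y) = 2: (1,2), (2,1), (2,2), each with probability 1/24.
E[|X − Y| | max(X, Y) = 2] = (1 + 1 + 0) / 3 = 2/3.

2/3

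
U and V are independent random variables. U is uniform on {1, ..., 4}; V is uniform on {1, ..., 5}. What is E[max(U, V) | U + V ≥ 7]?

9/2

P(U + V ≥ 7) = 3/10.
Summing max(U,V)·P(x,y) over outcomes with U + V ≥ 7 gives 27/20.
E[max(U, V) | U + V ≥ 7] = (27/20) / (3/10) = 9/2.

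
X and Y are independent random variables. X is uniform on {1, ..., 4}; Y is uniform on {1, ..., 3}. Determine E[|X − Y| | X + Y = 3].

1

Outcomes with X + Y = 3: (1,2), (2,1), each with probability 1/12.
E[|X − Y| | X + Y = 3] = (1 + 1) / 2 = 1.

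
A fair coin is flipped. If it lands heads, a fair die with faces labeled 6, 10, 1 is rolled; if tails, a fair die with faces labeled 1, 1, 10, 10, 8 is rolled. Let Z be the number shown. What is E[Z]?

35/6

E[Z | heads] = (6+10+1)/3 = 17/3.
E[Z | tails] = (1+1+10+10+8)/5 = 6.
E[Z] = (1/2)·(17/3) + (1/2)·(6) = 35/6.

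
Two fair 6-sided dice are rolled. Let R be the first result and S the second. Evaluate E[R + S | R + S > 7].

P(R + S > 7) = 5/12.
Summing (R+S)·P(x,y) over outcomes with R + S > 7 gives 35/9.
E[R + S | R + S > 7] = (35/9) / (5/12) = 28/3.

28/3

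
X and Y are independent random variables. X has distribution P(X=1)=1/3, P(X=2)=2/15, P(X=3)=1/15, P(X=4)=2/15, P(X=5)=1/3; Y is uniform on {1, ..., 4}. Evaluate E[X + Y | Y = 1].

P(Y = 1) = 1/4.
Summing (X+Y)·P(x,y) over outcomes with Y = 1 gives 1.
E[X + Y | Y = 1] = (1) / (1/4) = 4.

4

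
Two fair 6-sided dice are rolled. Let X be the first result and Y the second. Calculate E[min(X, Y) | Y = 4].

Outcomes with Y = 4: (1,4), (2,4), (3,4), (4,4), (5,4), (6,4), each with probability 1/36.
E[min(X, Y) | Y = 4] = (1 + 2 + 3 + 4 + 4 + 4) / 6 = 3.

3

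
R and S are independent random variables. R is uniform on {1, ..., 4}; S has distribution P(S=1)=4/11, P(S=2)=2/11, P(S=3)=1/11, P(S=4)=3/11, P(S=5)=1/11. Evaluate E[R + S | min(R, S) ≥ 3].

P(min(R, S) ≥ 3) = 5/22.
Summing (R+S)·P(x,y) over outcomes with min(R, S) ≥ 3 gives 75/44.
E[R + S | min(R, S) ≥ 3] = (75/44) / (5/22) = 15/2.

15/2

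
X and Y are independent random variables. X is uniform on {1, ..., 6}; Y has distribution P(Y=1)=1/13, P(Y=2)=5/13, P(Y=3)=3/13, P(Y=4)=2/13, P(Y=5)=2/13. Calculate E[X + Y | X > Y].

287/40

P(X > Y) = 20/39.
Summing (X+Y)·P(x,y) over outcomes with X > Y gives 287/78.
E[X + Y | X > Y] = (287/78) / (20/39) = 287/40.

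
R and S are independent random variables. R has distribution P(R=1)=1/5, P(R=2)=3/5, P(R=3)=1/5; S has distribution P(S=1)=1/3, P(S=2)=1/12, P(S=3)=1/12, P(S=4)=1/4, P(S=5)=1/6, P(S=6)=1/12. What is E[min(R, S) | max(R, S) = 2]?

19/16

P(max(R, S) = 2) = 4/15.
Summing min(R,S)·P(x,y) over outcomes with max(R, S) = 2 gives 19/60.
E[min(R, S) | max(R, S) = 2] = (19/60) / (4/15) = 19/16.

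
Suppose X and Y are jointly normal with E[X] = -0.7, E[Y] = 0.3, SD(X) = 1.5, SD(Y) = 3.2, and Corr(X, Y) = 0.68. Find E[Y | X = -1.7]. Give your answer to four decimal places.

E[Y | X=x] = μ_Y + ρ(σ_Y/σ_X)(x − μ_X) for jointly normal variables.
E[Y | X=-1.7] = 0.3 + (0.68)·(3.2/1.5)·(-1.7 − (-0.7)) = 0.3 + (1.4507)·(-1) = -1.1507.

-1.1507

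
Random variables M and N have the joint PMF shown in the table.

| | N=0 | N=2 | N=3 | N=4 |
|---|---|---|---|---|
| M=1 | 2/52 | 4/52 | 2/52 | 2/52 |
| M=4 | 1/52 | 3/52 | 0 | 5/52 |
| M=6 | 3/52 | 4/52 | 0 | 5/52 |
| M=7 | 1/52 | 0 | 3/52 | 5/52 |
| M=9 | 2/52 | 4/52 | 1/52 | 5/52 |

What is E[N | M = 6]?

7/3

P(M = 6) = 3/13.
Σ N·P over the event = 0·(3/52) + 2·(4/52) + 4·(5/52) = 7/13.
E[N | M = 6] = (7/13) / (3/13) = 7/3.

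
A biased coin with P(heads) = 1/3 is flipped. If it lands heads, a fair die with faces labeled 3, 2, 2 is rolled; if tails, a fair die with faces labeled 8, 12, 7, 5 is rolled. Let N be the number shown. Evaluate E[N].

55/9

E[N | heads] = (3+2+2)/3 = 7/3.
E[N | tails] = (8+12+7+5)/4 = 8.
By the law of total expectation,
E[N] = (1/3)·(7/3) + (2/3)·(8) = 55/9.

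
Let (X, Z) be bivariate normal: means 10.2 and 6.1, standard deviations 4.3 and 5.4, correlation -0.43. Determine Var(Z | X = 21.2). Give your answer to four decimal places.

23.7683

Var(Z | X=x) = (1 − ρ²)·σ_Z².
Var(Z | X=21.2) = (5.4)²·(1 − (-0.43)²) = 29.16·0.8151 = 23.7683.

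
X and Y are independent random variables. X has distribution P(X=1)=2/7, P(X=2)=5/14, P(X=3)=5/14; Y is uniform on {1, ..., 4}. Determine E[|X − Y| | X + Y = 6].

1

P(X + Y = 6) = 5/28.
Summing |X−Y|·P(x,y) over outcomes with X + Y = 6 gives 5/28.
E[|X − Y| | X + Y = 6] = (5/28) / (5/28) = 1.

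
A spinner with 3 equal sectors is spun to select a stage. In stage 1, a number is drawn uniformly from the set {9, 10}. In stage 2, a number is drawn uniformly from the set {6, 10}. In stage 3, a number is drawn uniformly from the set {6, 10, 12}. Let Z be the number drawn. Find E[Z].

161/18

E[Z | stage 1] = (9+10)/2 = 19/2.
E[Z | stage 2] = (6+10)/2 = 8.
E[Z | stage 3] = (6+10+12)/3 = 28/3.
E[Z] = (1/3)·(19/2) + (1/3)·(8) + (1/3)·(28/3) = 161/18.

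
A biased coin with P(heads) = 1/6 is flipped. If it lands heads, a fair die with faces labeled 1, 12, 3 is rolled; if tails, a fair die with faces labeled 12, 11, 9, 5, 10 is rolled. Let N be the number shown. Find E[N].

E[N | heads] = (1+12+3)/3 = 16/3.
E[N | tails] = (12+11+9+5+10)/5 = 47/5.
By the law of total expectation,
E[N] = (1/6)·(16/3) + (5/6)·(47/5) = 157/18.

157/18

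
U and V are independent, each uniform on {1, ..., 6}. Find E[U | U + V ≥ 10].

16/3

Outcomes with U + V ≥ 10: (4,6), (5,5), (5,6), (6,4), (6,5), (6,6), each with probability 1/36.
E[U | U + V ≥ 10] = (4 + 5 + 5 + 6 + 6 + 6) / 6 = 16/3.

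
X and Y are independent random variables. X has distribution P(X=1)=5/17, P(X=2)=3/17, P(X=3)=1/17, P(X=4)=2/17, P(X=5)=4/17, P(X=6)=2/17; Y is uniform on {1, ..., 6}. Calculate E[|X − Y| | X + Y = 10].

P(X + Y = 10) = 4/51.
Summing |X−Y|·P(x,y) over outcomes with X + Y = 10 gives 4/51.
E[|X − Y| | X + Y = 10] = (4/51) / (4/51) = 1.

1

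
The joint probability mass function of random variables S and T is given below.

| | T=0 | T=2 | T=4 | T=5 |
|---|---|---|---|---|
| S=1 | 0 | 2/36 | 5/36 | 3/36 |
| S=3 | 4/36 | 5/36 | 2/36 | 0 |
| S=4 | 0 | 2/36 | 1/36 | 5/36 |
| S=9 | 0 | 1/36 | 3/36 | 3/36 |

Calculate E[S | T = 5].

P(T = 5) = 11/36.
Σ S·P over the event = 1·(3/36) + 4·(5/36) + 9·(3/36) = 25/18.
E[S | T = 5] = (25/18) / (11/36) = 50/11.

50/11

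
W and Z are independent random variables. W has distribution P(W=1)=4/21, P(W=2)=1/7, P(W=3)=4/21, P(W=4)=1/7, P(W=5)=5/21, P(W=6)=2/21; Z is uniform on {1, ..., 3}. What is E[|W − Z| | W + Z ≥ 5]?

94/41

P(W + Z ≥ 5) = 41/63.
Summing |W−Z|·P(x,y) over outcomes with W + Z ≥ 5 gives 94/63.
E[|W − Z| | W + Z ≥ 5] = (94/63) / (41/63) = 94/41.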